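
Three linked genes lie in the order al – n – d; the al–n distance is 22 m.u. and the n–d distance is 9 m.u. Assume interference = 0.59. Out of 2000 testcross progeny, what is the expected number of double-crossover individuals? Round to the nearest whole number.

Map distances give recombination frequencies of 0.220 and 0.090 for the two intervals.
With interference 0.59 (so coincidence = 0.41), expected double-crossover frequency = 0.220 × 0.090 × 0.41 = 0.00812.
Expected number = 0.00812 × 2000 = 16.24 ≈ 16.

16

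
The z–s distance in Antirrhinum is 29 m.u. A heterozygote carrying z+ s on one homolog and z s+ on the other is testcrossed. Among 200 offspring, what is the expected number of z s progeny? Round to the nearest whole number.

29

A map distance of 29 m.u. corresponds to a recombination frequency of 0.290.
The F1 is z+ s / z s+, so z s is a recombinant gamete class with expected frequency r/2 = 0.290/2 = 0.1450.
Expected number = 0.1450 × 200 = 29.00 ≈ 29.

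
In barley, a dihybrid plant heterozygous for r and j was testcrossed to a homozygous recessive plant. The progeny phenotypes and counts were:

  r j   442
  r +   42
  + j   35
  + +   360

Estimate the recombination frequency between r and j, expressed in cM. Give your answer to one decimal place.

The two most frequent classes, + + (360) and r j (442), are the parental types, so the F1 was + + / r j.
The recombinant classes are + j and r +: 35 + 42 = 77.
Recombination frequency = 77/879 = 0.0876 ≈ 8.8%, i.e. 8.8 cM.

8.8 cM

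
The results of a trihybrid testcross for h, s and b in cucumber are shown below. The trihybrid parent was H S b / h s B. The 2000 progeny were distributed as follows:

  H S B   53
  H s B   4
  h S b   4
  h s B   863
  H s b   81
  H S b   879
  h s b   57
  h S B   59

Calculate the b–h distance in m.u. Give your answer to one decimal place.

5.9 m.u.

The two rarest classes, h S b and H s B, are the double crossovers. Comparing them with the parentals, only the h allele has switched, so h is the middle locus and the order is s – h – b.
Crossovers in the h–b interval produce the single-crossover classes H S B and h s b (53 + 57 = 110) plus the double crossovers (8).
RF(h–b) = (110 + 8) / 2000 = 118/2000 = 0.0590 → 5.9 m.u.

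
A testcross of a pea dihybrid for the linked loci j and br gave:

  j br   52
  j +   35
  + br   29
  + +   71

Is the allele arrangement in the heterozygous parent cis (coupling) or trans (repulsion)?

cis

The two most frequent classes are + + (71) and j br (52); these are the parental (non-recombinant) types.
So the F1 carried + + on one chromosome and j br on the other — the recessive alleles are on the same chromosome (cis / coupling).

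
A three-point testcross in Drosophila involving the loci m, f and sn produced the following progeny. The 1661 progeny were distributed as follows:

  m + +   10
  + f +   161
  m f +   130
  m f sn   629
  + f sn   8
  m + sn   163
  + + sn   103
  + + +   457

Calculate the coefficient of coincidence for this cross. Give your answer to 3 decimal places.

0.348

The two most frequent reciprocal classes, + + + and m f sn, are the parental types, so the F1 was + + + / m f sn.
The two rarest classes, m + + and + f sn, are the double crossovers. Comparing them with the parentals, only the m allele has switched, so m is the middle locus and the order is sn – m – f.
sn–m: (233 + 18)/1661 = 0.1511; m–f: (324 + 18)/1661 = 0.2059.
Expected DCO frequency = 0.1511 × 0.2059 ≈ 0.03111; observed = 18/1661 ≈ 0.01084.
Coefficient of coincidence = 0.01084/0.03111 ≈ 0.348.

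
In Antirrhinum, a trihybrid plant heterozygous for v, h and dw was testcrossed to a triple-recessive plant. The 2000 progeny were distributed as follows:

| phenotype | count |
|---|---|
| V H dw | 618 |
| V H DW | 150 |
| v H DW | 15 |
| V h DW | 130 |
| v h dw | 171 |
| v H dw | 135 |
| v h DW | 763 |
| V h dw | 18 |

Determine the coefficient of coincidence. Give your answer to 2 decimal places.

The two most frequent reciprocal classes, V H dw and v h DW, are the parental types, so the F1 was V H dw / v h DW.
The two rarest classes, V h dw and v H DW, are the double crossovers. Comparing them with the parentals, only the h allele has switched, so h is the middle locus and the order is dw – h – v.
dw–h: (321 + 33)/2000 = 0.1770; h–v: (265 + 33)/2000 = 0.1490.
Expected DCO frequency = 0.1770 × 0.1490 ≈ 0.02637; observed = 33/2000 ≈ 0.01650.
Coefficient of coincidence = 0.01650/0.02637 ≈ 0.63.

0.63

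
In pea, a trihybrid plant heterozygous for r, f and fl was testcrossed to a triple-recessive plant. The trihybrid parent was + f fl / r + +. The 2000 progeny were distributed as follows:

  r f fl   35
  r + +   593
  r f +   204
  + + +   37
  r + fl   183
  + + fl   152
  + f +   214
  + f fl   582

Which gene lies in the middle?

r

The two rarest classes, r f fl and + + +, are the double crossovers. Comparing them with the parentals, only the r allele has switched, so r is the middle locus and the order is f – r – fl.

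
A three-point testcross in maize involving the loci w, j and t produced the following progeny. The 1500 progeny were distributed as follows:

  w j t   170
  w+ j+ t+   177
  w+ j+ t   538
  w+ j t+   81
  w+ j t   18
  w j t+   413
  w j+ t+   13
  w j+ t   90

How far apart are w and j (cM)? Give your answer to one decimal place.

The two most frequent reciprocal classes, w j t+ and w+ j+ t, are the parental types, so the F1 was w j t+ / w+ j+ t.
The two rarest classes, w j+ t+ and w+ j t, are the double crossovers. Comparing them with the parentals, only the j allele has switched, so j is the middle locus and the order is t – j – w.
Crossovers in the j–w interval produce the single-crossover classes w+ j t+ and w j+ t (81 + 90 = 171) plus the double crossovers (31).
RF(j–w) = (171 + 31) / 1500 = 202/1500 = 0.1347 → 13.5 cM.

13.5 cM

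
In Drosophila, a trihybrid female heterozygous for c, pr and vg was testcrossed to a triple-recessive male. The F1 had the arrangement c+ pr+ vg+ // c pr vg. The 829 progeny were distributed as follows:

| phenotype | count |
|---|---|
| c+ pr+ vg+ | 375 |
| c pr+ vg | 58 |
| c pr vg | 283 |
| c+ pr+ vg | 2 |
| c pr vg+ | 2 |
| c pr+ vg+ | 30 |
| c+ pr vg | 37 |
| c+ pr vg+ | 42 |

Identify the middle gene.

The two rarest classes, c+ pr+ vg and c pr vg+, are the double crossovers. Comparing them with the parentals, only the vg allele has switched, so vg is the middle locus and the order is c – vg – pr.

vg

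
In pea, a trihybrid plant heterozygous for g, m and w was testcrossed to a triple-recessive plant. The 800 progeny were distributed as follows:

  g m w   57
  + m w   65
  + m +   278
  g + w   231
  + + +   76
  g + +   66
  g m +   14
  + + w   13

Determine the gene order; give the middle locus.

The two most frequent reciprocal classes, + m + and g + w, are the parental types, so the F1 was + m + / g + w.
The two rarest classes, g m + and + + w, are the double crossovers. Comparing them with the parentals, only the g allele has switched, so g is the middle locus and the order is m – g – w.

g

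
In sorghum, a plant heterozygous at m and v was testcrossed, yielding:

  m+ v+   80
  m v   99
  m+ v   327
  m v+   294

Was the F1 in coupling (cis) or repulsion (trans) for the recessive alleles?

trans

The two most frequent classes are m+ v (327) and m v+ (294); these are the parental (non-recombinant) types.
So the F1 carried m+ v on one chromosome and m v+ on the other — the recessive alleles are on opposite chromosomes (trans / repulsion).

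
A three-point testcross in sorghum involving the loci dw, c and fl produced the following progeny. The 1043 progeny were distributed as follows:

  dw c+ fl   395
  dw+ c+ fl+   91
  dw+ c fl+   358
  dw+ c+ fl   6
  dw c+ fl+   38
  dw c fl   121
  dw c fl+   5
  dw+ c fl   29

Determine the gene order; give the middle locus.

dw

The two most frequent reciprocal classes, dw c+ fl and dw+ c fl+, are the parental types, so the F1 was dw c+ fl / dw+ c fl+.
The two rarest classes, dw+ c+ fl and dw c fl+, are the double crossovers. Comparing them with the parentals, only the dw allele has switched, so dw is the middle locus and the order is c – dw – fl.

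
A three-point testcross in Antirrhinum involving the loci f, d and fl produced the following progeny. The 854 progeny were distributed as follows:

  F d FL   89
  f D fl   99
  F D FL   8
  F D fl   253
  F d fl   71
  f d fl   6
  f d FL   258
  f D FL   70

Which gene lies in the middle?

fl

The two most frequent reciprocal classes, F D fl and f d FL, are the parental types, so the F1 was F D fl / f d FL.
The two rarest classes, F D FL and f d fl, are the double crossovers. Comparing them with the parentals, only the fl allele has switched, so fl is the middle locus and the order is d – fl – f.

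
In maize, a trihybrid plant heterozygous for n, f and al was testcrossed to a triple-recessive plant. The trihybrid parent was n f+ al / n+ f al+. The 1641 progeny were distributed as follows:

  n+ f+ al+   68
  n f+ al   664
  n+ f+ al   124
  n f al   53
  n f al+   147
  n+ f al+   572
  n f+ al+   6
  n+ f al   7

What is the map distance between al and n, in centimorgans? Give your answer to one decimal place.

17.3 centimorgans

The two rarest classes, n f+ al+ and n+ f al, are the double crossovers. Comparing them with the parentals, only the al allele has switched, so al is the middle locus and the order is f – al – n.
Crossovers in the al–n interval produce the single-crossover classes n+ f+ al and n f al+ (124 + 147 = 271) plus the double crossovers (13).
RF(al–n) = (271 + 13) / 1641 = 284/1641 = 0.1731 → 17.3 centimorgans.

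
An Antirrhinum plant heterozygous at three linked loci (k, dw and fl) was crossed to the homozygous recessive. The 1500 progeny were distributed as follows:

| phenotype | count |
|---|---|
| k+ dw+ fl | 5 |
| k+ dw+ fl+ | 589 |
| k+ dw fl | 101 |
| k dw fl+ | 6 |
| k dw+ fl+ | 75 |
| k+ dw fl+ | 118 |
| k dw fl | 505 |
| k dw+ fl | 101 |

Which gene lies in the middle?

The two most frequent reciprocal classes, k+ dw+ fl+ and k dw fl, are the parental types, so the F1 was k+ dw+ fl+ / k dw fl.
The two rarest classes, k+ dw+ fl and k dw fl+, are the double crossovers. Comparing them with the parentals, only the fl allele has switched, so fl is the middle locus and the order is k – fl – dw.

fl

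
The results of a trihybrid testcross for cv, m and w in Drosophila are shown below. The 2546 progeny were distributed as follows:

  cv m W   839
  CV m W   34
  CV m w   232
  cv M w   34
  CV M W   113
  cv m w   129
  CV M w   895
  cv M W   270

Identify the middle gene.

cv

The two most frequent reciprocal classes, CV M w and cv m W, are the parental types, so the F1 was CV M w / cv m W.
The two rarest classes, cv M w and CV m W, are the double crossovers. Comparing them with the parentals, only the cv allele has switched, so cv is the middle locus and the order is m – cv – w.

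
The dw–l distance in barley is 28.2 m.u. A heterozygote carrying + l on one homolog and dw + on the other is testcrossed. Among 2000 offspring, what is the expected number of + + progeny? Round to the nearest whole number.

A map distance of 28.2 m.u. corresponds to a recombination frequency of 0.282.
The F1 is + l / dw +, so + + is a recombinant gamete class with expected frequency r/2 = 0.282/2 = 0.1410.
Expected number = 0.1410 × 2000 = 282.00 ≈ 282.

282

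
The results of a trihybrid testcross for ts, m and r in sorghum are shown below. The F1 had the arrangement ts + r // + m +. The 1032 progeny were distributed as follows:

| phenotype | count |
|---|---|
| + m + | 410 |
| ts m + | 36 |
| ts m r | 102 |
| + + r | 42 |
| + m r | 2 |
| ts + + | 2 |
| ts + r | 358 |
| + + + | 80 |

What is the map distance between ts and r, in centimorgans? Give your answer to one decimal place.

7.9 centimorgans

The two rarest classes, ts + + and + m r, are the double crossovers. Comparing them with the parentals, only the r allele has switched, so r is the middle locus and the order is m – r – ts.
Crossovers in the r–ts interval produce the single-crossover classes + + r and ts m + (42 + 36 = 78) plus the double crossovers (4).
RF(r–ts) = (78 + 4) / 1032 = 82/1032 = 0.0795 → 7.9 centimorgans.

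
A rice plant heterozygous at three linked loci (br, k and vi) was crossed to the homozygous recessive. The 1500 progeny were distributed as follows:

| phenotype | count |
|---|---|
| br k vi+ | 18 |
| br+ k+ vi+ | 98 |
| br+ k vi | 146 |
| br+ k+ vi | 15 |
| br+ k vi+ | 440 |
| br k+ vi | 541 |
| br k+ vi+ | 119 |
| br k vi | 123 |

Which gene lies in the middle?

br

The two most frequent reciprocal classes, br k+ vi and br+ k vi+, are the parental types, so the F1 was br k+ vi / br+ k vi+.
The two rarest classes, br+ k+ vi and br k vi+, are the double crossovers. Comparing them with the parentals, only the br allele has switched, so br is the middle locus and the order is k – br – vi.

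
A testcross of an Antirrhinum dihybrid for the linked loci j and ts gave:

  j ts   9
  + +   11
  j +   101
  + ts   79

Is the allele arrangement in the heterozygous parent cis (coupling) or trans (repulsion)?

trans

The two most frequent classes are + ts (79) and j + (101); these are the parental (non-recombinant) types.
So the F1 carried + ts on one chromosome and j + on the other — the recessive alleles are on opposite chromosomes (trans / repulsion).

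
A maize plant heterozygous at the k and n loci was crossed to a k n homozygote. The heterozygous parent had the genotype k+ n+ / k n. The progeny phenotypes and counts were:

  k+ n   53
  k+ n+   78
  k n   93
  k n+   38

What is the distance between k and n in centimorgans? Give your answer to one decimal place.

The recombinant classes are k+ n and k n+: 53 + 38 = 91.
Recombination frequency = 91/262 = 0.3473 ≈ 34.7%, i.e. 34.7 centimorgans.

34.7 centimorgans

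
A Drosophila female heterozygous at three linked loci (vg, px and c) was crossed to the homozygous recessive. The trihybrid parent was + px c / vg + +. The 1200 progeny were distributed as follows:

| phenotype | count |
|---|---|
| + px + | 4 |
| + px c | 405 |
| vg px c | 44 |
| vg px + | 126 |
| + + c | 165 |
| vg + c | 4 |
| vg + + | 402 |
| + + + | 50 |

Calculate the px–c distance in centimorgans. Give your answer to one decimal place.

24.9 centimorgans

The two rarest classes, + px + and vg + c, are the double crossovers. Comparing them with the parentals, only the c allele has switched, so c is the middle locus and the order is px – c – vg.
Crossovers in the px–c interval produce the single-crossover classes + + c and vg px + (165 + 126 = 291) plus the double crossovers (8).
RF(px–c) = (291 + 8) / 1200 = 299/1200 = 0.2492 → 24.9 centimorgans.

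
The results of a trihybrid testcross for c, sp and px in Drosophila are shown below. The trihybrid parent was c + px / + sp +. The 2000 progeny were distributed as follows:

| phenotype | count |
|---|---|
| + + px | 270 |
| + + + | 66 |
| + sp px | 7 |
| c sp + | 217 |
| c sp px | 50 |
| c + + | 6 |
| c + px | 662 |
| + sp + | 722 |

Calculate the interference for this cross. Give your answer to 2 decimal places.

0.60

The two rarest classes, c + + and + sp px, are the double crossovers. Comparing them with the parentals, only the px allele has switched, so px is the middle locus and the order is sp – px – c.
sp–px: (116 + 13)/2000 = 0.0645; px–c: (487 + 13)/2000 = 0.2500.
Expected DCO frequency = 0.0645 × 0.2500 ≈ 0.01613; observed = 13/2000 ≈ 0.00650.
Coefficient of coincidence = 0.00650/0.01613 ≈ 0.40; interference = 1 − 0.40 = 0.60.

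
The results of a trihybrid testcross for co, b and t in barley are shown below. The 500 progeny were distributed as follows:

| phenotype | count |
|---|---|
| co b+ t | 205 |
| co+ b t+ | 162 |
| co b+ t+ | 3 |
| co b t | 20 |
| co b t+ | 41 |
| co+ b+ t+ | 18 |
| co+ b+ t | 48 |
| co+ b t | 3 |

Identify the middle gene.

The two most frequent reciprocal classes, co+ b t+ and co b+ t, are the parental types, so the F1 was co+ b t+ / co b+ t.
The two rarest classes, co+ b t and co b+ t+, are the double crossovers. Comparing them with the parentals, only the t allele has switched, so t is the middle locus and the order is b – t – co.

t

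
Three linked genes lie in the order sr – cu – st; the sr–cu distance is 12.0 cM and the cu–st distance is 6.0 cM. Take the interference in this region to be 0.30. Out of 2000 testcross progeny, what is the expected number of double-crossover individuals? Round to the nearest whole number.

10

Map distances give recombination frequencies of 0.120 and 0.060 for the two intervals.
With interference 0.30 (so coincidence = 0.70), expected double-crossover frequency = 0.120 × 0.060 × 0.70 = 0.00504.
Expected number = 0.00504 × 2000 = 10.08 ≈ 10.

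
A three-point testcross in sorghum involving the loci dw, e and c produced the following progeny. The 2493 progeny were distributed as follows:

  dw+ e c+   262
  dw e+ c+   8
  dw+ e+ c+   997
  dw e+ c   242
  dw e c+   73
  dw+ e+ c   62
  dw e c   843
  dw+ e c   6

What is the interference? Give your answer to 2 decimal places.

0.55

The two most frequent reciprocal classes, dw+ e+ c+ and dw e c, are the parental types, so the F1 was dw+ e+ c+ / dw e c.
The two rarest classes, dw e+ c+ and dw+ e c, are the double crossovers. Comparing them with the parentals, only the dw allele has switched, so dw is the middle locus and the order is e – dw – c.
e–dw: (504 + 14)/2493 = 0.2078; dw–c: (135 + 14)/2493 = 0.0598.
Expected DCO frequency = 0.2078 × 0.0598 ≈ 0.01243; observed = 14/2493 ≈ 0.00562.
Coefficient of coincidence = 0.00562/0.01243 ≈ 0.45; interference = 1 − 0.45 = 0.55.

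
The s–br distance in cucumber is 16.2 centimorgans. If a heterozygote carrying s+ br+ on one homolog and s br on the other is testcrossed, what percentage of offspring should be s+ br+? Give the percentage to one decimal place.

41.9%

A map distance of 16.2 centimorgans corresponds to a recombination frequency of 0.162.
The F1 is s+ br+ / s br, so s+ br+ is a parental gamete class with expected frequency (1 − r)/2 = 0.838/2 = 0.4190.
That is 0.4190 = 41.9% of the progeny.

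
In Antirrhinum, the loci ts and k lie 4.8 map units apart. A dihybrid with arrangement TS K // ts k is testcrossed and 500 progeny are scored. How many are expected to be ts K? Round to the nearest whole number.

A map distance of 4.8 map units corresponds to a recombination frequency of 0.048.
The F1 is TS K / ts k, so ts K is a recombinant gamete class with expected frequency r/2 = 0.048/2 = 0.0240.
Expected number = 0.0240 × 500 = 12.00 ≈ 12.

12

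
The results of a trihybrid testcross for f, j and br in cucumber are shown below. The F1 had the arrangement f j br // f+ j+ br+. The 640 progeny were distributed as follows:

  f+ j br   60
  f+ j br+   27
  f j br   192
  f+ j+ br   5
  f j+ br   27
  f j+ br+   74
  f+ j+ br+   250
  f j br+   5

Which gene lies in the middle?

The two rarest classes, f j br+ and f+ j+ br, are the double crossovers. Comparing them with the parentals, only the br allele has switched, so br is the middle locus and the order is j – br – f.

br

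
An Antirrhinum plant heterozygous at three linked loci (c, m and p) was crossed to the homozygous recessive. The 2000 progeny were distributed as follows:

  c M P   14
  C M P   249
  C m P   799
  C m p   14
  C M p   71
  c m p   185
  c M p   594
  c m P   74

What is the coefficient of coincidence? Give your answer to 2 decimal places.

The two most frequent reciprocal classes, C m P and c M p, are the parental types, so the F1 was C m P / c M p.
The two rarest classes, C m p and c M P, are the double crossovers. Comparing them with the parentals, only the p allele has switched, so p is the middle locus and the order is c – p – m.
c–p: (145 + 28)/2000 = 0.0865; p–m: (434 + 28)/2000 = 0.2310.
Expected DCO frequency = 0.0865 × 0.2310 ≈ 0.01998; observed = 28/2000 ≈ 0.01400.
Coefficient of coincidence = 0.01400/0.01998 ≈ 0.70.

0.70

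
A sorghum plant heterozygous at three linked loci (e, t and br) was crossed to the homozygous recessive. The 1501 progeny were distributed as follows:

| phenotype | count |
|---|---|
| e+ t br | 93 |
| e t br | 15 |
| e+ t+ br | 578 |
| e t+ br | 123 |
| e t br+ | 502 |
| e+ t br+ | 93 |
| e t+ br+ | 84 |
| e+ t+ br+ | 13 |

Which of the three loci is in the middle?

The two most frequent reciprocal classes, e t br+ and e+ t+ br, are the parental types, so the F1 was e t br+ / e+ t+ br.
The two rarest classes, e t br and e+ t+ br+, are the double crossovers. Comparing them with the parentals, only the br allele has switched, so br is the middle locus and the order is e – br – t.

br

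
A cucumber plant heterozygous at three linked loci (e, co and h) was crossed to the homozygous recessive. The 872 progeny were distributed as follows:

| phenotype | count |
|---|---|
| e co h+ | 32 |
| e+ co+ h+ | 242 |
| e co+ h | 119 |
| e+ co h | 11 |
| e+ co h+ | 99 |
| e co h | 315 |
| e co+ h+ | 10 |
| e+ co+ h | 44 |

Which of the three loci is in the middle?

e

The two most frequent reciprocal classes, e co h and e+ co+ h+, are the parental types, so the F1 was e co h / e+ co+ h+.
The two rarest classes, e+ co h and e co+ h+, are the double crossovers. Comparing them with the parentals, only the e allele has switched, so e is the middle locus and the order is h – e – co.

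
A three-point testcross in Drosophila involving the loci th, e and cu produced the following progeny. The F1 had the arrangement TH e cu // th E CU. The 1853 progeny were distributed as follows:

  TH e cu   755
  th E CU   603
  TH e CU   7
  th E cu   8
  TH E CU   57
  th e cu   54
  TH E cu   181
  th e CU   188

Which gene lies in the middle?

cu

The two rarest classes, TH e CU and th E cu, are the double crossovers. Comparing them with the parentals, only the cu allele has switched, so cu is the middle locus and the order is e – cu – th.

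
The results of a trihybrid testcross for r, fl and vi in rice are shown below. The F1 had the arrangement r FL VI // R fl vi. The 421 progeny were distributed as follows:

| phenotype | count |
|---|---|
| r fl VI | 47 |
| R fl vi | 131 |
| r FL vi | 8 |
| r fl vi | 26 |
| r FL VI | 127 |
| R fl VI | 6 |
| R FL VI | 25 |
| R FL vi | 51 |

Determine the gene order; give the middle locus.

The two rarest classes, r FL vi and R fl VI, are the double crossovers. Comparing them with the parentals, only the vi allele has switched, so vi is the middle locus and the order is r – vi – fl.

vi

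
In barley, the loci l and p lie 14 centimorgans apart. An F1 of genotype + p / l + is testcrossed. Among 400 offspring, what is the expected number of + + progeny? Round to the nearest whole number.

28

A map distance of 14 centimorgans corresponds to a recombination frequency of 0.140.
The F1 is + p / l +, so + + is a recombinant gamete class with expected frequency r/2 = 0.140/2 = 0.0700.
Expected number = 0.0700 × 400 = 28.00 ≈ 28.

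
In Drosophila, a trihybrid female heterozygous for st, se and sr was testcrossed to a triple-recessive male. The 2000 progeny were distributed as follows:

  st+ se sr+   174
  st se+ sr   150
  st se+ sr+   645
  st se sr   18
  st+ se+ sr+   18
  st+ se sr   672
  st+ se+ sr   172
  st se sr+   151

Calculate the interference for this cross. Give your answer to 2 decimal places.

The two most frequent reciprocal classes, st+ se sr and st se+ sr+, are the parental types, so the F1 was st+ se sr / st se+ sr+.
The two rarest classes, st se sr and st+ se+ sr+, are the double crossovers. Comparing them with the parentals, only the st allele has switched, so st is the middle locus and the order is se – st – sr.
se–st: (323 + 36)/2000 = 0.1795; st–sr: (324 + 36)/2000 = 0.1800.
Expected DCO frequency = 0.1795 × 0.1800 ≈ 0.03231; observed = 36/2000 ≈ 0.01800.
Coefficient of coincidence = 0.01800/0.03231 ≈ 0.56; interference = 1 − 0.56 = 0.44.

0.44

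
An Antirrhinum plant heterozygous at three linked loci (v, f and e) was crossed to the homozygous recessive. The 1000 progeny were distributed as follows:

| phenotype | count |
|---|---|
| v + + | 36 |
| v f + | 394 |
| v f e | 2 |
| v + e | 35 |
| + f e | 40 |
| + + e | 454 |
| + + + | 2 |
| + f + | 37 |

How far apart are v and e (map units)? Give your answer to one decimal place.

7.6 map units

The two most frequent reciprocal classes, v f + and + + e, are the parental types, so the F1 was v f + / + + e.
The two rarest classes, v f e and + + +, are the double crossovers. Comparing them with the parentals, only the e allele has switched, so e is the middle locus and the order is v – e – f.
Crossovers in the v–e interval produce the single-crossover classes + f + and v + e (37 + 35 = 72) plus the double crossovers (4).
RF(v–e) = (72 + 4) / 1000 = 76/1000 = 0.0760 → 7.6 map units.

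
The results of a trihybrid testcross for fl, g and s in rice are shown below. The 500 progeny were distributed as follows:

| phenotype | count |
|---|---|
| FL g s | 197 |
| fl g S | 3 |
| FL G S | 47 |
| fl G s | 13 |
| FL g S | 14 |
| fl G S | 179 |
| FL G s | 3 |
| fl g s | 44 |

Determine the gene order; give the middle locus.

The two most frequent reciprocal classes, fl G S and FL g s, are the parental types, so the F1 was fl G S / FL g s.
The two rarest classes, fl g S and FL G s, are the double crossovers. Comparing them with the parentals, only the g allele has switched, so g is the middle locus and the order is s – g – fl.

g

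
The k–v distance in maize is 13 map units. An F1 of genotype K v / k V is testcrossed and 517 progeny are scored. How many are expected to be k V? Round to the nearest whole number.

225

A map distance of 13 map units corresponds to a recombination frequency of 0.130.
The F1 is K v / k V, so k V is a parental gamete class with expected frequency (1 − r)/2 = 0.870/2 = 0.4350.
Expected number = 0.4350 × 517 = 224.90 ≈ 225.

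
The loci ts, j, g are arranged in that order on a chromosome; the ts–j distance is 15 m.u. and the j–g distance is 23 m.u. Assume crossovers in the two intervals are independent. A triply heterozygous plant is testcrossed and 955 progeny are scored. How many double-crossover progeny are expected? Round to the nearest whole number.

Map distances give recombination frequencies of 0.150 and 0.230 for the two intervals.
With no interference, expected double-crossover frequency = 0.150 × 0.230 = 0.03450.
Expected number = 0.03450 × 955 = 32.95 ≈ 33.

33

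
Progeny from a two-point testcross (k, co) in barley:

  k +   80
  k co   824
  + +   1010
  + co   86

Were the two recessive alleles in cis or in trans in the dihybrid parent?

The two most frequent classes are + + (1010) and k co (824); these are the parental (non-recombinant) types.
So the F1 carried + + on one chromosome and k co on the other — the recessive alleles are on the same chromosome (cis / coupling).

cis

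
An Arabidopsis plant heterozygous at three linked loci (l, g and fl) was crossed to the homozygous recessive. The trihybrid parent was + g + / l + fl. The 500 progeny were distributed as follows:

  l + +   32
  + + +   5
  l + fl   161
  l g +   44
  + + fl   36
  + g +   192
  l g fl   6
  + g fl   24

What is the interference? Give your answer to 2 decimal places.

0.10

The two rarest classes, + + + and l g fl, are the double crossovers. Comparing them with the parentals, only the g allele has switched, so g is the middle locus and the order is fl – g – l.
fl–g: (56 + 11)/500 = 0.1340; g–l: (80 + 11)/500 = 0.1820.
Expected DCO frequency = 0.1340 × 0.1820 ≈ 0.02439; observed = 11/500 ≈ 0.02200.
Coefficient of coincidence = 0.02200/0.02439 ≈ 0.90; interference = 1 − 0.90 = 0.10.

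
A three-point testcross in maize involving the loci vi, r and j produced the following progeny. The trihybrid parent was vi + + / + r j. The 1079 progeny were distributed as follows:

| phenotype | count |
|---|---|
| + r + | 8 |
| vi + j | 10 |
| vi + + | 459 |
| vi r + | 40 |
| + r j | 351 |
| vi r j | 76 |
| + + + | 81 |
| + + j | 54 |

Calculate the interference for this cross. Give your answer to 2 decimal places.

The two rarest classes, vi + j and + r +, are the double crossovers. Comparing them with the parentals, only the j allele has switched, so j is the middle locus and the order is r – j – vi.
r–j: (94 + 18)/1079 = 0.1038; j–vi: (157 + 18)/1079 = 0.1622.
Expected DCO frequency = 0.1038 × 0.1622 ≈ 0.01684; observed = 18/1079 ≈ 0.01668.
Coefficient of coincidence = 0.01668/0.01684 ≈ 0.99; interference = 1 − 0.99 = 0.01.

0.01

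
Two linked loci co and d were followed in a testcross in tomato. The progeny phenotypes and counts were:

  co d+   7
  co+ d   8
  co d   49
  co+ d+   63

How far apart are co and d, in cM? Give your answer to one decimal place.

11.8 cM

The two most frequent classes, co+ d+ (63) and co d (49), are the parental types, so the F1 was co+ d+ / co d.
The recombinant classes are co+ d and co d+: 8 + 7 = 15.
Recombination frequency = 15/127 = 0.1181 ≈ 11.8%, i.e. 11.8 cM.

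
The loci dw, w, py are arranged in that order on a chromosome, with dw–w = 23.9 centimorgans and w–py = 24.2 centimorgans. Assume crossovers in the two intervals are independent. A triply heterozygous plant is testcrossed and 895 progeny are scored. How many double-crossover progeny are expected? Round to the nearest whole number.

52

Map distances give recombination frequencies of 0.239 and 0.242 for the two intervals.
With no interference, expected double-crossover frequency = 0.239 × 0.242 = 0.05784.
Expected number = 0.05784 × 895 = 51.77 ≈ 52.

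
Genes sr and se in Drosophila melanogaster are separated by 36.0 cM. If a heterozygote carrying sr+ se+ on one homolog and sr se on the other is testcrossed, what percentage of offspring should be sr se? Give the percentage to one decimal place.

32.0%

A map distance of 36.0 cM corresponds to a recombination frequency of 0.360.
The F1 is sr+ se+ / sr se, so sr se is a parental gamete class with expected frequency (1 − r)/2 = 0.640/2 = 0.3200.
That is 0.3200 = 32.0% of the progeny.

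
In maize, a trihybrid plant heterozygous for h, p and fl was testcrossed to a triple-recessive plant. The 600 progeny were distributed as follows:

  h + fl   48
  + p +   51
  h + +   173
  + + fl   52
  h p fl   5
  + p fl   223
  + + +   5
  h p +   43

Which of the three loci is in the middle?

h

The two most frequent reciprocal classes, h + + and + p fl, are the parental types, so the F1 was h + + / + p fl.
The two rarest classes, + + + and h p fl, are the double crossovers. Comparing them with the parentals, only the h allele has switched, so h is the middle locus and the order is fl – h – p.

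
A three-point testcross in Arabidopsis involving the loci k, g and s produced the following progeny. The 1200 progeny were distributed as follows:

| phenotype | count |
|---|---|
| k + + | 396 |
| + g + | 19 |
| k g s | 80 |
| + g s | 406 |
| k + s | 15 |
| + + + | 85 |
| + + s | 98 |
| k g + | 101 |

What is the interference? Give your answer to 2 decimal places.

The two most frequent reciprocal classes, + g s and k + +, are the parental types, so the F1 was + g s / k + +.
The two rarest classes, + g + and k + s, are the double crossovers. Comparing them with the parentals, only the s allele has switched, so s is the middle locus and the order is g – s – k.
g–s: (199 + 34)/1200 = 0.1942; s–k: (165 + 34)/1200 = 0.1658.
Expected DCO frequency = 0.1942 × 0.1658 ≈ 0.03220; observed = 34/1200 ≈ 0.02833.
Coefficient of coincidence = 0.02833/0.03220 ≈ 0.88; interference = 1 − 0.88 = 0.12.

0.12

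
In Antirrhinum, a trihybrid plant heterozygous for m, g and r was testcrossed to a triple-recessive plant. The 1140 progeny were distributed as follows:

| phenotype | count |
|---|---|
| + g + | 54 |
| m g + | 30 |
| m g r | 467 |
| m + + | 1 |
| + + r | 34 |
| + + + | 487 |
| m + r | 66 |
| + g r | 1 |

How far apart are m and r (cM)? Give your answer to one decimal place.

5.8 cM

The two most frequent reciprocal classes, m g r and + + +, are the parental types, so the F1 was m g r / + + +.
The two rarest classes, + g r and m + +, are the double crossovers. Comparing them with the parentals, only the m allele has switched, so m is the middle locus and the order is g – m – r.
Crossovers in the m–r interval produce the single-crossover classes m g + and + + r (30 + 34 = 64) plus the double crossovers (2).
RF(m–r) = (64 + 2) / 1140 = 66/1140 = 0.0579 → 5.8 cM.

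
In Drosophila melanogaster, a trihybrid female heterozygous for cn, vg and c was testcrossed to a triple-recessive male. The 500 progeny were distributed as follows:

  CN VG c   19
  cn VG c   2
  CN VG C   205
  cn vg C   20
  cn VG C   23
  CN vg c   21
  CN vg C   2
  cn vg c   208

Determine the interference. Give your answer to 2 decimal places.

The two most frequent reciprocal classes, CN VG C and cn vg c, are the parental types, so the F1 was CN VG C / cn vg c.
The two rarest classes, CN vg C and cn VG c, are the double crossovers. Comparing them with the parentals, only the vg allele has switched, so vg is the middle locus and the order is cn – vg – c.
cn–vg: (44 + 4)/500 = 0.0960; vg–c: (39 + 4)/500 = 0.0860.
Expected DCO frequency = 0.0960 × 0.0860 ≈ 0.00826; observed = 4/500 ≈ 0.00800.
Coefficient of coincidence = 0.00800/0.00826 ≈ 0.97; interference = 1 − 0.97 = 0.03.

0.03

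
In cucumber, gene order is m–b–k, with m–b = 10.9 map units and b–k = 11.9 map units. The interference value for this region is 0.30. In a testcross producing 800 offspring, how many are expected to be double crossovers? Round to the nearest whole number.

7

Map distances give recombination frequencies of 0.109 and 0.119 for the two intervals.
With interference 0.30 (so coincidence = 0.70), expected double-crossover frequency = 0.109 × 0.119 × 0.70 = 0.00908.
Expected number = 0.00908 × 800 = 7.26 ≈ 7.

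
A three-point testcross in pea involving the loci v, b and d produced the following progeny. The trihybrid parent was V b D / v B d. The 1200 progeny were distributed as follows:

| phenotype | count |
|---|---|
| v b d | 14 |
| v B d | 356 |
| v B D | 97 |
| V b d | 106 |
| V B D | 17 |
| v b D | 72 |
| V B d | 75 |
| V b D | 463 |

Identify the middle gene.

b

The two rarest classes, V B D and v b d, are the double crossovers. Comparing them with the parentals, only the b allele has switched, so b is the middle locus and the order is d – b – v.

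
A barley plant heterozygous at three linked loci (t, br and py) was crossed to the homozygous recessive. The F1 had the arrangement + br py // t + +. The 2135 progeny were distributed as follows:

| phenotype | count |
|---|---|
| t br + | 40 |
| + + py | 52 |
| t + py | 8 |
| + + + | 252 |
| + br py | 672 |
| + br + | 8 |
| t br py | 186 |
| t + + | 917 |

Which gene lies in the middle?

The two rarest classes, + br + and t + py, are the double crossovers. Comparing them with the parentals, only the py allele has switched, so py is the middle locus and the order is br – py – t.

py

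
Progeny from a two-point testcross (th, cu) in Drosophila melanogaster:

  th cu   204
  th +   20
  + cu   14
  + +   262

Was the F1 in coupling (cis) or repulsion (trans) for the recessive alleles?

The two most frequent classes are + + (262) and th cu (204); these are the parental (non-recombinant) types.
So the F1 carried + + on one chromosome and th cu on the other — the recessive alleles are on the same chromosome (cis / coupling).

cis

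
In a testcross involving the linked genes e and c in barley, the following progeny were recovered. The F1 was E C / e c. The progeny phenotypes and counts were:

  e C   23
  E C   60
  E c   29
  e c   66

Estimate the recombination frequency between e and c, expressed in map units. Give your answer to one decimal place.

The recombinant classes are E c and e C: 29 + 23 = 52.
Recombination frequency = 52/178 = 0.2921 ≈ 29.2%, i.e. 29.2 map units.

29.2 map units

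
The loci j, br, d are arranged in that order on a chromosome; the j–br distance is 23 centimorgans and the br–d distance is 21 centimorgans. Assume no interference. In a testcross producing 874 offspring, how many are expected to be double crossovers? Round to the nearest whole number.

42

Map distances give recombination frequencies of 0.230 and 0.210 for the two intervals.
With no interference, expected double-crossover frequency = 0.230 × 0.210 = 0.04830.
Expected number = 0.04830 × 874 = 42.21 ≈ 42.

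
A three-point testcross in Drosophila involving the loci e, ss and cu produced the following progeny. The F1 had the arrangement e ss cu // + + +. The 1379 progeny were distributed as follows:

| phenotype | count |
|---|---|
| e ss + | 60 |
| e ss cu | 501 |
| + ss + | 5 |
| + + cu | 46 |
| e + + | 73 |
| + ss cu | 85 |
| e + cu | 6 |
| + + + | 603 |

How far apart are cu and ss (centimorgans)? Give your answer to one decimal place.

The two rarest classes, e + cu and + ss +, are the double crossovers. Comparing them with the parentals, only the ss allele has switched, so ss is the middle locus and the order is cu – ss – e.
Crossovers in the cu–ss interval produce the single-crossover classes e ss + and + + cu (60 + 46 = 106) plus the double crossovers (11).
RF(cu–ss) = (106 + 11) / 1379 = 117/1379 = 0.0848 → 8.5 centimorgans.

8.5 centimorgans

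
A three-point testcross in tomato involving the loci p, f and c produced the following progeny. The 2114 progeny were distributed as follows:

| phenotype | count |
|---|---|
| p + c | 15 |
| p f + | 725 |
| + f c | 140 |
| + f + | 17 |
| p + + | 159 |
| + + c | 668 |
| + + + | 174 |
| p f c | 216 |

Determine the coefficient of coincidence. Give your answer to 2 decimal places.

The two most frequent reciprocal classes, p f + and + + c, are the parental types, so the F1 was p f + / + + c.
The two rarest classes, + f + and p + c, are the double crossovers. Comparing them with the parentals, only the p allele has switched, so p is the middle locus and the order is f – p – c.
f–p: (299 + 32)/2114 = 0.1566; p–c: (390 + 32)/2114 = 0.1996.
Expected DCO frequency = 0.1566 × 0.1996 ≈ 0.03126; observed = 32/2114 ≈ 0.01514.
Coefficient of coincidence = 0.01514/0.03126 ≈ 0.48.

0.48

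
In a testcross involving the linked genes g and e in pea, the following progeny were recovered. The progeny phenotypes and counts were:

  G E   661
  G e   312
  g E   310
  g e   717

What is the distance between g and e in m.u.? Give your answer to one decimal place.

31.1 m.u.

The two most frequent classes, G E (661) and g e (717), are the parental types, so the F1 was G E / g e.
The recombinant classes are G e and g E: 312 + 310 = 622.
Recombination frequency = 622/2000 = 0.3110 ≈ 31.1%, i.e. 31.1 m.u.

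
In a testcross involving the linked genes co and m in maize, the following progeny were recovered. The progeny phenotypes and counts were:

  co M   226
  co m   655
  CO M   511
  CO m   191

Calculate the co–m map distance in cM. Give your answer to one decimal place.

The two most frequent classes, CO M (511) and co m (655), are the parental types, so the F1 was CO M / co m.
The recombinant classes are CO m and co M: 191 + 226 = 417.
Recombination frequency = 417/1583 = 0.2634 ≈ 26.3%, i.e. 26.3 cM.

26.3 cM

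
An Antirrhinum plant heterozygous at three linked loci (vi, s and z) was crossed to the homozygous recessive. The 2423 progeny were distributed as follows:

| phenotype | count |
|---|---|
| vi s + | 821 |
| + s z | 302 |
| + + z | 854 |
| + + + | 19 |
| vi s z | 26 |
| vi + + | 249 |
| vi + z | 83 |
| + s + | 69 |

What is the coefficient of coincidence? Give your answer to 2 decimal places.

0.93

The two most frequent reciprocal classes, vi s + and + + z, are the parental types, so the F1 was vi s + / + + z.
The two rarest classes, vi s z and + + +, are the double crossovers. Comparing them with the parentals, only the z allele has switched, so z is the middle locus and the order is vi – z – s.
vi–z: (152 + 45)/2423 = 0.0813; z–s: (551 + 45)/2423 = 0.2460.
Expected DCO frequency = 0.0813 × 0.2460 ≈ 0.02000; observed = 45/2423 ≈ 0.01857.
Coefficient of coincidence = 0.01857/0.02000 ≈ 0.93.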